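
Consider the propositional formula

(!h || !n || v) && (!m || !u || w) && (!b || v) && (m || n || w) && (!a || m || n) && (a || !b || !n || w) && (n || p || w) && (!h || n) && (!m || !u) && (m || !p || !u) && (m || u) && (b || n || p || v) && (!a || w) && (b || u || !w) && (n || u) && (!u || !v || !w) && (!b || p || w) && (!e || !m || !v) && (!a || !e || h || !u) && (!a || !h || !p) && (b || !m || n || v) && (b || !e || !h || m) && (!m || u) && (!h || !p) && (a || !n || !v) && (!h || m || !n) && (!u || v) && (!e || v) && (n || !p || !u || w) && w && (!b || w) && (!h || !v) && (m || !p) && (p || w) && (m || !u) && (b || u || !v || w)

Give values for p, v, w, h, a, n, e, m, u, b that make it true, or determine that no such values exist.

Case m = True:
  (!m || !u) forces u = False.
  Clause (!m || u) is falsified — contradiction.
Case m = False:
  (m || u) forces u = True.
  Clause (m || !u) is falsified — contradiction.
Both cases fail, so the formula is unsatisfiable.

Unsatisfiable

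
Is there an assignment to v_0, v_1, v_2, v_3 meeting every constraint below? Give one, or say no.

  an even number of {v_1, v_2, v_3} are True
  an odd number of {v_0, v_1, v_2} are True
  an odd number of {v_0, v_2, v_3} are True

v_0: True, v_1: False, v_2: False, v_3: False

{v_1, v_2, v_3}: 0 true → even ✓
{v_0, v_1, v_2}: 1 true → odd ✓
{v_0, v_2, v_3}: 1 true → odd ✓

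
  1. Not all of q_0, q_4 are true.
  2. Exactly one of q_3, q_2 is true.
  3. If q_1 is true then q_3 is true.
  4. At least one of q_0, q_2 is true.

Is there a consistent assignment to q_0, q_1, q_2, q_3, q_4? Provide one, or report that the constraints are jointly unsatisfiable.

q_0 = True; q_1 = False; q_2 = True; q_3 = False; q_4 = False

  (1) {q_0, q_4}: 1/2 true — not all ✓
  (2) {q_3, q_2}: 1 true — exactly one ✓
  (3) q_1=F ⇒ q_3: vacuous ✓
  (4) {q_0, q_2}: 2 true — at least one ✓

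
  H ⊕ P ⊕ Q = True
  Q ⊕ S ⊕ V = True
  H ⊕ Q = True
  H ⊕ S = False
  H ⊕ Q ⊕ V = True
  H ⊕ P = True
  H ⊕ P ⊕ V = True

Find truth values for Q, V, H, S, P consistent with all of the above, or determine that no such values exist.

Q = False, V = False, H = True, S = True, P = False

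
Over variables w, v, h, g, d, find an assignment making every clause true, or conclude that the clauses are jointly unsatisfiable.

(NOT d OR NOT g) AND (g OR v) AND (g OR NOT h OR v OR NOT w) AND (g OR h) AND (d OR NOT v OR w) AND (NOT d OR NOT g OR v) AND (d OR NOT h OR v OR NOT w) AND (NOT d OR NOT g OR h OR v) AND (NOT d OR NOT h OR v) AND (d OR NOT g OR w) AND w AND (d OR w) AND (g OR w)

Unit clause (w) forces w = True.
Set v = True.
Set h = True.
Set g = False.
Set d = True.
All clauses satisfied.

w = True; v = True; h = True; g = False; d = True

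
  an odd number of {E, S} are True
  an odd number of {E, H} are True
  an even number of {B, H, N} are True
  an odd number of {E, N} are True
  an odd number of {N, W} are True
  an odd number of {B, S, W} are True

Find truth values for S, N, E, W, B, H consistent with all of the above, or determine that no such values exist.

S: False, N: False, E: True, W: True, B: False, H: False

{E, S}: 1 true → odd ✓
{E, H}: 1 true → odd ✓
{B, H, N}: 0 true → even ✓
{E, N}: 1 true → odd ✓
{N, W}: 1 true → odd ✓
{B, S, W}: 1 true → odd ✓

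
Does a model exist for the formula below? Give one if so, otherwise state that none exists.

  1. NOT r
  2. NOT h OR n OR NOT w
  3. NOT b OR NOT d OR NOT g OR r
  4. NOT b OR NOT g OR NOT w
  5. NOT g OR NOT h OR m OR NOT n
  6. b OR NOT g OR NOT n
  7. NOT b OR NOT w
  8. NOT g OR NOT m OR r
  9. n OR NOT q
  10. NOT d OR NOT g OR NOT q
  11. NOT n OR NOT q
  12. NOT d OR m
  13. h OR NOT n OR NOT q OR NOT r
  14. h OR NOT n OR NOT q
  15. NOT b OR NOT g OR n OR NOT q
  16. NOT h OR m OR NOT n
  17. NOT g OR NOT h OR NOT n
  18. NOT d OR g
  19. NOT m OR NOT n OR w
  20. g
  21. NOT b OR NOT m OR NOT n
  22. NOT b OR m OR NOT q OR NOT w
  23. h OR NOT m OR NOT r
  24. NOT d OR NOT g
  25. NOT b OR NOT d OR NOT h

Unit clause (NOT r) forces r = False.
Unit clause (g) forces g = True.
In (NOT d OR NOT g) only NOT d is left, so d = False.
In (NOT g OR NOT m OR r) only NOT m is left, so m = False.
Set b = True.
  then (NOT b OR NOT g OR NOT w) forces w = False.
Set h = False.
Set n = False.
  then (n OR NOT q) forces q = False.
All clauses satisfied.

r = False; d = False; b = True; g = True; h = False; n = False; q = False; w = False; m = False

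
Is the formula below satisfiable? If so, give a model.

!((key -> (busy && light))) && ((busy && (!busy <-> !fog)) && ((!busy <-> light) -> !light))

busy = True, fog = True, key = True, light = False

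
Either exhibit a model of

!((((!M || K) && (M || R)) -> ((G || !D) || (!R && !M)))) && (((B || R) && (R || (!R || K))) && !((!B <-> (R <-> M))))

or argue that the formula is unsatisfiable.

D=T, K=F, G=F, M=F, R=T, B=F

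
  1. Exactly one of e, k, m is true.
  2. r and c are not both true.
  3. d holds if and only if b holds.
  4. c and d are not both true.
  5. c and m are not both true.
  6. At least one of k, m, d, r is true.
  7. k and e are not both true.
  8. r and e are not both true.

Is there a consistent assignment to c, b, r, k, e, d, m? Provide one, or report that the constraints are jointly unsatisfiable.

c = False; b = True; r = True; k = False; e = False; d = True; m = True

  (1) {e, k, m}: 1 true — exactly one ✓
  (2) r=T, c=F — not both ✓
  (3) d=T, b=T — same ✓
  (4) c=F, d=T — not both ✓
  (5) c=F, m=T — not both ✓
  (6) {k, m, d, r}: 3 true — at least one ✓
  (7) k=F, e=F — not both ✓
  (8) r=T, e=F — not both ✓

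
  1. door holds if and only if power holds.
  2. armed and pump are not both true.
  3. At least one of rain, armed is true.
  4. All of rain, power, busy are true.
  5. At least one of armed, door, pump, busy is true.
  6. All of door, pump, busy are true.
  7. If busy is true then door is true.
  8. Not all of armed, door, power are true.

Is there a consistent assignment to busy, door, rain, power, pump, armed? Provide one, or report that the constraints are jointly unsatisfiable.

busy=T, door=T, rain=T, power=T, pump=T, armed=F

  (1) door=T, power=T — same ✓
  (2) armed=F, pump=T — not both ✓
  (3) {rain, armed}: 1 true — at least one ✓
  (4) {rain, power, busy}: all 3 true ✓
  (5) {armed, door, pump, busy}: 3 true — at least one ✓
  (6) {door, pump, busy}: all 3 true ✓
  (7) busy=T ⇒ door: T ✓
  (8) {armed, door, power}: 2/3 true — not all ✓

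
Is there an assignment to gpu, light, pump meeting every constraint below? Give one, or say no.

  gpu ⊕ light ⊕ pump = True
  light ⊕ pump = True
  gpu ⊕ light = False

gpu = False, light = False, pump = True

gpu ⊕ light ⊕ pump = F ⊕ F ⊕ T = True ✓
light ⊕ pump = F ⊕ T = True ✓
gpu ⊕ light = F ⊕ F = False ✓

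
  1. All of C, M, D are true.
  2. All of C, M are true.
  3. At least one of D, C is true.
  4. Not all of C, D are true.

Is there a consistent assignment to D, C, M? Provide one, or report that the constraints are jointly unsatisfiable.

Case D = True:
  (1) forces C = True.
  Constraint (4) is violated (C=T, D=T) — contradiction.
Case D = False:
  Constraint (1) is violated (D=F) — contradiction.
Both cases fail — unsatisfiable.

The formula is unsatisfiable.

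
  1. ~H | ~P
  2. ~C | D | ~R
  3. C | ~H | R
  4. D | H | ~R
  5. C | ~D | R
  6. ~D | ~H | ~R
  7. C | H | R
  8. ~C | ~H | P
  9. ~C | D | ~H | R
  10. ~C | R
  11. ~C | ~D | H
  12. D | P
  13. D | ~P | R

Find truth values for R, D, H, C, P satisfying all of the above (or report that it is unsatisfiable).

Try R = False:
  (~C | R) forces C = False.
  (C | ~H | R) forces H = False.
  clause (C | H | R) is falsified — backtrack.
So R = True.
Set D = True.
  then (~D | ~H | ~R) forces H = False.
  then (~C | ~D | H) forces C = False.
Set P = False.
All clauses satisfied.

R = True; D = True; H = False; C = False; P = False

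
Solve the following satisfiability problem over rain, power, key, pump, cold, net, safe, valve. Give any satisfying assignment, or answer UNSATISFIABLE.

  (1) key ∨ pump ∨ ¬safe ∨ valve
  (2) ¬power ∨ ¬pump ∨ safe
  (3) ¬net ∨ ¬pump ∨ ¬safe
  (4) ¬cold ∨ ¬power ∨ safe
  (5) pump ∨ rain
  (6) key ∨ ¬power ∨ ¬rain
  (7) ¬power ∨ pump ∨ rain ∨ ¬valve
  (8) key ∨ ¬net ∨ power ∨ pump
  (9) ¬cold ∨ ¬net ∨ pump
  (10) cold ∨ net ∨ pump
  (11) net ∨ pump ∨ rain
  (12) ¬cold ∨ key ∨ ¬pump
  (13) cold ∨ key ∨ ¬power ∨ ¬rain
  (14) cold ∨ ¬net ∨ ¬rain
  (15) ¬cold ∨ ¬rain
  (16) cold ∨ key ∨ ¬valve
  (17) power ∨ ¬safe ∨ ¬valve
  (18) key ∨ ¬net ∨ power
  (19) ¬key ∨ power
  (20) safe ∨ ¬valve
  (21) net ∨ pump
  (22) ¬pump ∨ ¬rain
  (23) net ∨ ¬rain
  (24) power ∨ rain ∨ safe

rain = False; power = False; key = False; pump = True; cold = False; net = False; safe = True; valve = False

Set rain = False.
  then (pump ∨ rain) forces pump = True.
Set power = False.
  then (¬key ∨ power) forces key = False.
  then (power ∨ rain ∨ safe) forces safe = True.
  then (¬net ∨ ¬pump ∨ ¬safe) forces net = False.
  then (¬cold ∨ key ∨ ¬pump) forces cold = False.
  then (cold ∨ key ∨ ¬valve) forces valve = False.
All clauses satisfied.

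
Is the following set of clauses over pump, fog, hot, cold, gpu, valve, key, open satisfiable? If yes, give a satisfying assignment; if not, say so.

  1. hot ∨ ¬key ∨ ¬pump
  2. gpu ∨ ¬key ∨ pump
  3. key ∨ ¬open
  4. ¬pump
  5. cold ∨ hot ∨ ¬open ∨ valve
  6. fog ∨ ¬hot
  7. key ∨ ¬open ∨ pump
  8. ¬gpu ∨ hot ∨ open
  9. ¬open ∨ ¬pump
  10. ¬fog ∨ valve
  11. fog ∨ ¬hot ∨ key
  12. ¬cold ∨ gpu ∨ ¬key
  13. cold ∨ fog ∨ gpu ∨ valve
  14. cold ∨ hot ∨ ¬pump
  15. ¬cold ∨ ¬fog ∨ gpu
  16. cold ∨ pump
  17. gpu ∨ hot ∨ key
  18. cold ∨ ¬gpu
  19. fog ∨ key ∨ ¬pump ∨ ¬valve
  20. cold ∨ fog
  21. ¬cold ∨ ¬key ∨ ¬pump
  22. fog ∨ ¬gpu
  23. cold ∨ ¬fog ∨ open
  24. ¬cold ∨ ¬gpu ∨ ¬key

pump: False; fog: True; hot: True; cold: True; gpu: True; valve: True; key: False; open: False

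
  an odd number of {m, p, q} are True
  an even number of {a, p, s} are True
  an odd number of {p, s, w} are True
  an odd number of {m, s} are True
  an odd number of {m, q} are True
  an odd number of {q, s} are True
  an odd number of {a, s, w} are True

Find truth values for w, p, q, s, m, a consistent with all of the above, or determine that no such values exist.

No satisfying assignment exists.

Adding constraints 4, 5, 6 mod 2: every variable appears an even number of times on the left, so the left side is 0.
But the right sides sum to 1 (mod 2). 0 ≠ 1 — the system is inconsistent.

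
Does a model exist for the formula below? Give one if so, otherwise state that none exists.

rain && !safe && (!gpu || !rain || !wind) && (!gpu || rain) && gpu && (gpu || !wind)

Unit clause (rain) forces rain = True.
Unit clause (!safe) forces safe = False.
Unit clause (gpu) forces gpu = True.
In (!gpu || !rain || !wind) only !wind is left, so wind = False.
All clauses satisfied.

gpu: True; rain: True; safe: False; wind: False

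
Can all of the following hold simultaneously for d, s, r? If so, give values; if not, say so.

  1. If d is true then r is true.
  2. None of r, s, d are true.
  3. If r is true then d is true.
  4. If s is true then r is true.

d: False, s: False, r: False

  (1) d=F ⇒ r: vacuous ✓
  (2) {r, s, d}: 0 true — none ✓
  (3) r=F ⇒ d: vacuous ✓
  (4) s=F ⇒ r: vacuous ✓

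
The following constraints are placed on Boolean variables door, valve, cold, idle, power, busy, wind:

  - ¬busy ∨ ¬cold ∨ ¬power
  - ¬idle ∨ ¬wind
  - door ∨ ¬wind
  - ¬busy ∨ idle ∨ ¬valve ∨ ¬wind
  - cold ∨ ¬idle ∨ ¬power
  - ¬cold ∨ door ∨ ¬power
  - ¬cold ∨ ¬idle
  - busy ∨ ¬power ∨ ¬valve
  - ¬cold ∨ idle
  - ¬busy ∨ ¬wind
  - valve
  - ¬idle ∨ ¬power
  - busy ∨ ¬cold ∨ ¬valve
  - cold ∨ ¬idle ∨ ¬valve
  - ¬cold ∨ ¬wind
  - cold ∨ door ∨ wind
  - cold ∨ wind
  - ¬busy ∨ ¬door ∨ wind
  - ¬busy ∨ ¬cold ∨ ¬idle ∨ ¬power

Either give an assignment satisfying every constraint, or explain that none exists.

Unit clause (valve) forces valve = True.
Try door = False:
  (door ∨ ¬wind) forces wind = False.
  (cold ∨ door ∨ wind) forces cold = True.
  (¬cold ∨ door ∨ ¬power) forces power = False.
  (¬cold ∨ ¬idle) forces idle = False.
  clause (¬cold ∨ idle) is falsified — backtrack.
So door = True.
Try cold = True:
  (¬cold ∨ ¬idle) forces idle = False.
  clause (¬cold ∨ idle) is falsified — backtrack.
So cold = False.
  then (cold ∨ ¬idle ∨ ¬valve) forces idle = False.
  then (cold ∨ wind) forces wind = True.
  then (¬busy ∨ idle ∨ ¬valve ∨ ¬wind) forces busy = False.
  then (busy ∨ ¬power ∨ ¬valve) forces power = False.
All clauses satisfied.

door=T, valve=T, cold=F, idle=F, power=F, busy=F, wind=T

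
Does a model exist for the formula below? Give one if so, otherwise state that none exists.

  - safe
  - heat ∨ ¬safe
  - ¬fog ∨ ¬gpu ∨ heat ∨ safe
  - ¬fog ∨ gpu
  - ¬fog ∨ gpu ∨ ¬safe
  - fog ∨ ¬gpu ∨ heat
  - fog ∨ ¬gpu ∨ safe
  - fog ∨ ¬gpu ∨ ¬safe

heat = True; fog = True; gpu = True; safe = True

Unit clause (safe) forces safe = True.
In (heat ∨ ¬safe) only heat is left, so heat = True.
Set fog = True.
  then (¬fog ∨ gpu) forces gpu = True.
Check each clause:
  (safe): safe holds.
  (heat ∨ ¬safe): heat holds.
  (¬fog ∨ ¬gpu ∨ heat ∨ safe): heat holds.
  (¬fog ∨ gpu): gpu holds.
  (¬fog ∨ gpu ∨ ¬safe): gpu holds.
  (fog ∨ ¬gpu ∨ heat): fog holds.
  (fog ∨ ¬gpu ∨ safe): fog holds.
  (fog ∨ ¬gpu ∨ ¬safe): fog holds.
All clauses satisfied.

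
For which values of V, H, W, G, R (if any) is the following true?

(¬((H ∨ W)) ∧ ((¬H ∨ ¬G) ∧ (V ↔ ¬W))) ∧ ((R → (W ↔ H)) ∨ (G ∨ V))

V: True, H: False, W: False, G: True, R: False

  ¬((H ∨ W)) ∧ ((¬H ∨ ¬G) ∧ (V ↔ ¬W)) = True
    ¬((H ∨ W)) = True
      H ∨ W = False
    (¬H ∨ ¬G) ∧ (V ↔ ¬W) = True
      ¬H ∨ ¬G = True
        ¬H = True
        ¬G = False
      V ↔ ¬W = True
        ¬W = True
  (R → (W ↔ H)) ∨ (G ∨ V) = True
    R → (W ↔ H) = True
      W ↔ H = True
    G ∨ V = True
Both conjuncts True, so the formula holds.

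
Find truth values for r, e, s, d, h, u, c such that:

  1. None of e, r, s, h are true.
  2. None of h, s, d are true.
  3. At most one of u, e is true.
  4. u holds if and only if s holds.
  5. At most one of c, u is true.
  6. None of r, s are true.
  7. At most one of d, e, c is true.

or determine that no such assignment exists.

r: False, e: False, s: False, d: False, h: False, u: False, c: False

  (1) {e, r, s, h}: 0 true — none ✓
  (2) {h, s, d}: 0 true — none ✓
  (3) {u, e}: 0 true — at most one ✓
  (4) u=F, s=F — same ✓
  (5) {c, u}: 0 true — at most one ✓
  (6) {r, s}: 0 true — none ✓
  (7) {d, e, c}: 0 true — at most one ✓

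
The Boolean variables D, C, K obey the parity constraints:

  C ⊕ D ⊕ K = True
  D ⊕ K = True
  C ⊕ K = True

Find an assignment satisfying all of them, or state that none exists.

D: False, C: False, K: True

C ⊕ D ⊕ K = F ⊕ F ⊕ T = True ✓
D ⊕ K = F ⊕ T = True ✓
C ⊕ K = F ⊕ T = True ✓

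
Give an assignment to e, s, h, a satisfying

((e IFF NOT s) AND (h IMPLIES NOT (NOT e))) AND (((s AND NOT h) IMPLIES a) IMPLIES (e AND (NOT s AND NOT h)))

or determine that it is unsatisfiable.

e = False, s = True, h = False, a = False

  (e IFF NOT s) AND (h IMPLIES NOT (NOT e)) = True
    e IFF NOT s = True
      NOT s = False
    h IMPLIES NOT (NOT e) = True
      NOT (NOT e) = False
        NOT e = True
  ((s AND NOT h) IMPLIES a) IMPLIES (e AND (NOT s AND NOT h)) = True
    (s AND NOT h) IMPLIES a = False
      s AND NOT h = True
        NOT h = True
    e AND (NOT s AND NOT h) = False
      NOT s AND NOT h = False
        NOT s = False
        NOT h = True
Both conjuncts True, so the formula holds.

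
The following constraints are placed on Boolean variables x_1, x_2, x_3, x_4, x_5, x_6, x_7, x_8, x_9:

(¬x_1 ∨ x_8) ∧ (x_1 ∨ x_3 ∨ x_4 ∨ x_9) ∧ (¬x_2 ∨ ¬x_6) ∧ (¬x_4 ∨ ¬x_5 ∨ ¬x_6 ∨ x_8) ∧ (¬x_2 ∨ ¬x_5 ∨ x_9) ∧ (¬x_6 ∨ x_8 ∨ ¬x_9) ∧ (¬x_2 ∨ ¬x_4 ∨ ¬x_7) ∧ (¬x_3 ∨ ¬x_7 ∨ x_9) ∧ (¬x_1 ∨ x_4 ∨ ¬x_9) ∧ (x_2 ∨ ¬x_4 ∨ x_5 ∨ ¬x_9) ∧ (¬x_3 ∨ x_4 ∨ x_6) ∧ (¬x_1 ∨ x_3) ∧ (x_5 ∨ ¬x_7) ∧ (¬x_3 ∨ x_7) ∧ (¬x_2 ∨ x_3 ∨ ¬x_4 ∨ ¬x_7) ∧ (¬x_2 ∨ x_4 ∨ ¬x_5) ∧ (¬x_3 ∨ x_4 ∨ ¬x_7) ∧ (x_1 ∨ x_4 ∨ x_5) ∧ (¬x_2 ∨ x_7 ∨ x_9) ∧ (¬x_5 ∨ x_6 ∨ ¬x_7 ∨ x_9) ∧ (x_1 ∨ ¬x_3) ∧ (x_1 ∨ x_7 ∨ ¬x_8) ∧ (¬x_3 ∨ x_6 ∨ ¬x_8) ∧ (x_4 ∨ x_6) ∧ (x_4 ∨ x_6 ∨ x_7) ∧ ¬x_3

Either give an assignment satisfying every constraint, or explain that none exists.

x_1=F; x_2=T; x_3=F; x_4=T; x_5=T; x_6=F; x_7=F; x_8=F; x_9=T

Unit clause (¬x_3) forces x_3 = False.
In (¬x_1 ∨ x_3) only ¬x_1 is left, so x_1 = False.
Set x_2 = True.
  then (¬x_2 ∨ ¬x_6) forces x_6 = False.
  then (x_4 ∨ x_6) forces x_4 = True.
  then (¬x_2 ∨ ¬x_4 ∨ ¬x_7) forces x_7 = False.
  then (¬x_2 ∨ x_7 ∨ x_9) forces x_9 = True.
  then (x_1 ∨ x_7 ∨ ¬x_8) forces x_8 = False.
Set x_5 = True.
All clauses satisfied.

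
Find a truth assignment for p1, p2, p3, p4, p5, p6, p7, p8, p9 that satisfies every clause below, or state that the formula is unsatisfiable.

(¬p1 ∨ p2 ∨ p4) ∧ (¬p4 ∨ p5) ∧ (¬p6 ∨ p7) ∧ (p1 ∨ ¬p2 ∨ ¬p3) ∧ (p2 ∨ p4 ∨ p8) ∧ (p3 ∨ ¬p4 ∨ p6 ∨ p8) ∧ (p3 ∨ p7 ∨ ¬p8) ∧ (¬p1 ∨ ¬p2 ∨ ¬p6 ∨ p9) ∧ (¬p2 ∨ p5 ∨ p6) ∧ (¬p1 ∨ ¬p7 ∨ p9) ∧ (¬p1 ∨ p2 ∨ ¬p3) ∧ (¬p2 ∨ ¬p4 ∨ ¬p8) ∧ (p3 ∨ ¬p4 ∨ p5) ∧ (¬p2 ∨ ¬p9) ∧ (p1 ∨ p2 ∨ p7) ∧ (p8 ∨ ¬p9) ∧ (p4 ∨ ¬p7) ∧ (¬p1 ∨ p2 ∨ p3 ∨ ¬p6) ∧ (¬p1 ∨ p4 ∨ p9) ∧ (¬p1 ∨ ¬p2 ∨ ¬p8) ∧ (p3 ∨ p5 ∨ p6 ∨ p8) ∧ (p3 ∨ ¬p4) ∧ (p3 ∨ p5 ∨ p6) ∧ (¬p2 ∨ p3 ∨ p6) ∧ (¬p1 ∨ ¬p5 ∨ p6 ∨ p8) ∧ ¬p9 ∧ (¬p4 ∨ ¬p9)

Unit clause (¬p9) forces p9 = False.
Set p1 = False.
Try p2 = True:
  (p1 ∨ ¬p2 ∨ ¬p3) forces p3 = False.
  (p3 ∨ ¬p4) forces p4 = False.
  (p4 ∨ ¬p7) forces p7 = False.
  (¬p6 ∨ p7) forces p6 = False.
  clause (¬p2 ∨ p3 ∨ p6) is falsified — backtrack.
So p2 = False.
  then (p1 ∨ p2 ∨ p7) forces p7 = True.
  then (p4 ∨ ¬p7) forces p4 = True.
  then (p3 ∨ ¬p4) forces p3 = True.
  then (¬p4 ∨ p5) forces p5 = True.
Set p6 = False.
Set p8 = False.
All clauses satisfied.

p1 = False, p2 = False, p3 = True, p4 = True, p5 = True, p6 = False, p7 = True, p8 = False, p9 = False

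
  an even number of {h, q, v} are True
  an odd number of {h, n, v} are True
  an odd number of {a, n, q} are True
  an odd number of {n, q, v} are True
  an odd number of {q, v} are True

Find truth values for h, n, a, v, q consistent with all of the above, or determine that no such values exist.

h=T; n=F; a=F; v=F; q=T

{h, q, v}: 2 true → even ✓
{h, n, v}: 1 true → odd ✓
{a, n, q}: 1 true → odd ✓
{n, q, v}: 1 true → odd ✓
{q, v}: 1 true → odd ✓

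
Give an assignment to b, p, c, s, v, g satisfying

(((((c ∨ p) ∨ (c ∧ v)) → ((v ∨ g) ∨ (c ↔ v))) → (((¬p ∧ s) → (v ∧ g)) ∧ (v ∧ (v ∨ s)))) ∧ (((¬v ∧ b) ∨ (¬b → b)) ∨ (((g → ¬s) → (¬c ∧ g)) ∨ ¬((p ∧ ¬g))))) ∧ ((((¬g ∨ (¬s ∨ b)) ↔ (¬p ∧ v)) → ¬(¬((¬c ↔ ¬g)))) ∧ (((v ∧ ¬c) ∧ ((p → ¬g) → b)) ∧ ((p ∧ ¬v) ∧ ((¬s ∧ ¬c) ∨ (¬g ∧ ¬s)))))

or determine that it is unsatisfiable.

The formula is unsatisfiable.

Case v = True: the conjunct ¬v is False.
Case v = False: the conjunct v is False.
Both cases fail — unsatisfiable.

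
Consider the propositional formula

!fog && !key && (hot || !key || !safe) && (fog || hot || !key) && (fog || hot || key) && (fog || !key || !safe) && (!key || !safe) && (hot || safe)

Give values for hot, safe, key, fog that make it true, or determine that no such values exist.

hot=T, safe=T, key=F, fog=F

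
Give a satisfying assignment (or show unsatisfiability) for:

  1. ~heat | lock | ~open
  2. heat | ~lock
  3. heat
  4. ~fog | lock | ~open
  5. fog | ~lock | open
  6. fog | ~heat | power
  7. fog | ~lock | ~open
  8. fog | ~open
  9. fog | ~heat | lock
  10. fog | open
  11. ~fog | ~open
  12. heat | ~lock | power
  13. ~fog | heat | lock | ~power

fog = True, open = False, heat = True, power = False, lock = True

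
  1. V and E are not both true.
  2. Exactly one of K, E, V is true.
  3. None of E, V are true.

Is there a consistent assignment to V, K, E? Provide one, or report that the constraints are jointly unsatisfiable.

V: False, K: True, E: False

  (1) V=F, E=F — not both ✓
  (2) {K, E, V}: 1 true — exactly one ✓
  (3) {E, V}: 0 true — none ✓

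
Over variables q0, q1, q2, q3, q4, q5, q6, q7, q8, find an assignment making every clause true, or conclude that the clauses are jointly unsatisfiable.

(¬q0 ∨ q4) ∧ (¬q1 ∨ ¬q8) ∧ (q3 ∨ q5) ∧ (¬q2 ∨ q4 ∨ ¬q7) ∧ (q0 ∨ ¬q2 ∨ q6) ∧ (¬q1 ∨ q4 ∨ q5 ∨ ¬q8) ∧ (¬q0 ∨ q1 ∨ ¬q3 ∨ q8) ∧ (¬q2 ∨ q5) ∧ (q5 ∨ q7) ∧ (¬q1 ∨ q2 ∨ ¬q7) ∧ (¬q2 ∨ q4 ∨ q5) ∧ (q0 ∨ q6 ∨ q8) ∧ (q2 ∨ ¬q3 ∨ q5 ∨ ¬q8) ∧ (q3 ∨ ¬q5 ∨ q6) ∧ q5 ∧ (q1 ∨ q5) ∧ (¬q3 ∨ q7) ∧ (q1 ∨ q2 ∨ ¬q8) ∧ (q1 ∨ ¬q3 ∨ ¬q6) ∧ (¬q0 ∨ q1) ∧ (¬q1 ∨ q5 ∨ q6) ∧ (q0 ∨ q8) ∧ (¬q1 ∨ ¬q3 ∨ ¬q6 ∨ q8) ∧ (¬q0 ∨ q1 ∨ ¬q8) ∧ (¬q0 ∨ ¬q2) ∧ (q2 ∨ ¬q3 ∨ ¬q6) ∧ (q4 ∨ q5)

Unit clause (q5) forces q5 = True.
Set q0 = False.
  then (q0 ∨ q8) forces q8 = True.
  then (¬q1 ∨ ¬q8) forces q1 = False.
  then (q1 ∨ q2 ∨ ¬q8) forces q2 = True.
  then (q0 ∨ ¬q2 ∨ q6) forces q6 = True.
  then (q1 ∨ ¬q3 ∨ ¬q6) forces q3 = False.
Set q4 = True.
Set q7 = False.
All clauses satisfied.

q0: False, q1: False, q2: True, q3: False, q4: True, q5: True, q6: True, q7: False, q8: True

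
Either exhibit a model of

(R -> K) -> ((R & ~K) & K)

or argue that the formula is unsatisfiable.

K: False; R: True

  (R -> K) -> ((R & ~K) & K) = True
    R -> K = False
    (R & ~K) & K = False
      R & ~K = True
        ~K = True
The formula evaluates to True.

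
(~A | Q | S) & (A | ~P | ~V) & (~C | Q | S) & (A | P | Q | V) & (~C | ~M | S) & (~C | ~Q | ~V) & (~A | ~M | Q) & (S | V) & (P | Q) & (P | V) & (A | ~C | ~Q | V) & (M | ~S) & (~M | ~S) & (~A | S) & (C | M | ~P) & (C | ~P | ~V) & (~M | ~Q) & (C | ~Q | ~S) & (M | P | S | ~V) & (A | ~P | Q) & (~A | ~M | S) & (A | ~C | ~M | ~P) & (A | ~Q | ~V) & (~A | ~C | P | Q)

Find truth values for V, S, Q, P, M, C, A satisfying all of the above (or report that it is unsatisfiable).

Unsatisfiable — no assignment works.

Case S = True:
  (M | ~S) forces M = True.
  Clause (~M | ~S) is falsified — contradiction.
Case S = False:
  (S | V) forces V = True.
  (~A | S) forces A = False.
  (A | ~P | ~V) forces P = False.
  (P | Q) forces Q = True.
  Clause (A | ~Q | ~V) is falsified — contradiction.
Both cases fail, so the formula is unsatisfiable.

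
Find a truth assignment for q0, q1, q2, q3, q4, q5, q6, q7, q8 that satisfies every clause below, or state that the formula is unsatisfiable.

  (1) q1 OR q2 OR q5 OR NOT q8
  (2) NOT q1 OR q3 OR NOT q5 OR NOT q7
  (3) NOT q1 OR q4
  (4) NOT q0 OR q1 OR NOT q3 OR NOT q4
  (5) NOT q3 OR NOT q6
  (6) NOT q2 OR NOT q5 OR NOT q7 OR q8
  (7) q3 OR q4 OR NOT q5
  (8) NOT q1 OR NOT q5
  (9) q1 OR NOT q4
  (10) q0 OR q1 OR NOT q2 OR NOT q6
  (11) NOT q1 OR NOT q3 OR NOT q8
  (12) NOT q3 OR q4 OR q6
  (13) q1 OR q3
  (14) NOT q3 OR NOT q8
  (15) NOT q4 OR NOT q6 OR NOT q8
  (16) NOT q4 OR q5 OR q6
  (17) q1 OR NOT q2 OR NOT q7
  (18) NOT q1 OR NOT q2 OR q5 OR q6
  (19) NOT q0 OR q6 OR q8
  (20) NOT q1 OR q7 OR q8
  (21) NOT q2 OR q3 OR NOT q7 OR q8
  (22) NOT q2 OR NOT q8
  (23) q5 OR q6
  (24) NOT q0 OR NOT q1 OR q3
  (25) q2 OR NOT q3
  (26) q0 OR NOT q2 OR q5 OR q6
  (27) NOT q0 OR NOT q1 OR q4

q0=F; q1=T; q2=F; q3=F; q4=T; q5=F; q6=T; q7=T; q8=F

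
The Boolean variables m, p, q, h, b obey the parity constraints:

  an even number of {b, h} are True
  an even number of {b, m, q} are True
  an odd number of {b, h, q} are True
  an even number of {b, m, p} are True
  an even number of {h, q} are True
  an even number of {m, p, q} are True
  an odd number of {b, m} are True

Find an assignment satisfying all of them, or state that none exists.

m = False; p = True; q = True; h = True; b = True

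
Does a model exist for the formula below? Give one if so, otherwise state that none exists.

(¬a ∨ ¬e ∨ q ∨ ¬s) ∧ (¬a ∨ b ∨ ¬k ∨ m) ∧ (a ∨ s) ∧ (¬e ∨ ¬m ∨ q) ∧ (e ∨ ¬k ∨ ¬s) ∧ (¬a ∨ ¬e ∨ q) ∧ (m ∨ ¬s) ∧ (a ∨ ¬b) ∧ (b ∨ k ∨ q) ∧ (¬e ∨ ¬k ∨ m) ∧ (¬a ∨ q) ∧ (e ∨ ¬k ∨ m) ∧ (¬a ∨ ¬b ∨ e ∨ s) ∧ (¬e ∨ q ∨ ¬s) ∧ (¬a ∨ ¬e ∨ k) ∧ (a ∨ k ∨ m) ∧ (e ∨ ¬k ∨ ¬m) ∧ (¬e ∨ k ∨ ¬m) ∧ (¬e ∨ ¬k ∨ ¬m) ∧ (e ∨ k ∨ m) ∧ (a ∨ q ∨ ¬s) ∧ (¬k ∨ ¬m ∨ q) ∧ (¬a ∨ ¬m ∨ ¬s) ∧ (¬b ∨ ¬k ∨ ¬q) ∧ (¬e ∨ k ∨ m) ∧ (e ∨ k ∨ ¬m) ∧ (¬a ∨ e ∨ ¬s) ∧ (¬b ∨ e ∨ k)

Case m = True:
  If e = True:
    (¬e ∨ ¬m ∨ q) forces q = True.
    (¬e ∨ k ∨ ¬m) forces k = True.
    clause (¬e ∨ ¬k ∨ ¬m) is falsified.
  If e = False:
    (e ∨ ¬k ∨ ¬m) forces k = False.
    clause (e ∨ k ∨ ¬m) is falsified.
  Every sub-case reaches a contradiction.
Case m = False:
  (m ∨ ¬s) forces s = False.
  (a ∨ s) forces a = True.
  (¬a ∨ q) forces q = True.
  If k = True:
    (¬a ∨ b ∨ ¬k ∨ m) forces b = True.
    clause (¬b ∨ ¬k ∨ ¬q) is falsified.
  If k = False:
    (¬a ∨ ¬e ∨ k) forces e = False.
    clause (e ∨ k ∨ m) is falsified.
  Every sub-case reaches a contradiction.
Both cases fail, so the formula is unsatisfiable.

Unsatisfiable — no assignment works.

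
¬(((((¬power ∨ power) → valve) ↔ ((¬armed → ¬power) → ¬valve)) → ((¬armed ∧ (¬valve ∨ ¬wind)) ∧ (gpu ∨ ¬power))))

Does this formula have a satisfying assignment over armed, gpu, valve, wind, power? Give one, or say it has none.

armed = False, gpu = False, valve = True, wind = False, power = True

  ¬(((((¬power ∨ power) → valve) ↔ ((¬armed → ¬power) → ¬valve)) → ((¬armed ∧ (¬valve ∨ ¬wind)) ∧ (gpu ∨ ¬power)))) = True
    (((¬power ∨ power) → valve) ↔ ((¬armed → ¬power) → ¬valve)) → ((¬armed ∧ (¬valve ∨ ¬wind)) ∧ (gpu ∨ ¬power)) = False
      ((¬power ∨ power) → valve) ↔ ((¬armed → ¬power) → ¬valve) = True
        (¬power ∨ power) → valve = True
          ¬power ∨ power = True
            ¬power = False
        (¬armed → ¬power) → ¬valve = True
          ¬armed → ¬power = False
            ¬armed = True
            ¬power = False
          ¬valve = False
      (¬armed ∧ (¬valve ∨ ¬wind)) ∧ (gpu ∨ ¬power) = False
        ¬armed ∧ (¬valve ∨ ¬wind) = True
          ¬armed = True
          ¬valve ∨ ¬wind = True
            ¬valve = False
            ¬wind = True
        gpu ∨ ¬power = False
          ¬power = False
The formula evaluates to True.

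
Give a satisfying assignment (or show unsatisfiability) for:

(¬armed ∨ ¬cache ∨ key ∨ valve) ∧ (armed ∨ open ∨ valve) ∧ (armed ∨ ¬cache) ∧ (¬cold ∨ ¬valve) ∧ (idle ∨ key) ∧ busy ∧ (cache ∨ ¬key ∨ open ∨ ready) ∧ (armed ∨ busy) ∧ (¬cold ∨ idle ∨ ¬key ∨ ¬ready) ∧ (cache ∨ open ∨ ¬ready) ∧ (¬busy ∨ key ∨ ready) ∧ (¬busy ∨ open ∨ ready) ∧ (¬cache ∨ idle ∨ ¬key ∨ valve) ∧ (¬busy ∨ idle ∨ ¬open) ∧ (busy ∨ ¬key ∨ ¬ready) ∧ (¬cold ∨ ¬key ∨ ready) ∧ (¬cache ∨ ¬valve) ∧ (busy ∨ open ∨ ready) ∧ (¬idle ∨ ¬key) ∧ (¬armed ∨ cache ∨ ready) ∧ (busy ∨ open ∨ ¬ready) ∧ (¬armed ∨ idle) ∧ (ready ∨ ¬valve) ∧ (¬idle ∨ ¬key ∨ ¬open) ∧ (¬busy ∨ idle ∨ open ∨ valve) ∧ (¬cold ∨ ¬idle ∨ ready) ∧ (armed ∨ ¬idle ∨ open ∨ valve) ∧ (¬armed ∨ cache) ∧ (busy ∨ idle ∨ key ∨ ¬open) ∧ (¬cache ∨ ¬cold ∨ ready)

Unit clause (busy) forces busy = True.
Set key = False.
  then (idle ∨ key) forces idle = True.
  then (¬busy ∨ key ∨ ready) forces ready = True.
Try armed = True:
  (¬armed ∨ cache) forces cache = True.
  (¬armed ∨ ¬cache ∨ key ∨ valve) forces valve = True.
  clause (¬cache ∨ ¬valve) is falsified — backtrack.
So armed = False.
  then (armed ∨ ¬cache) forces cache = False.
  then (cache ∨ open ∨ ¬ready) forces open = True.
Set valve = False.
Set cold = False.
All clauses satisfied.

key=F; armed=F; ready=T; idle=T; open=T; cache=F; busy=T; valve=F; cold=F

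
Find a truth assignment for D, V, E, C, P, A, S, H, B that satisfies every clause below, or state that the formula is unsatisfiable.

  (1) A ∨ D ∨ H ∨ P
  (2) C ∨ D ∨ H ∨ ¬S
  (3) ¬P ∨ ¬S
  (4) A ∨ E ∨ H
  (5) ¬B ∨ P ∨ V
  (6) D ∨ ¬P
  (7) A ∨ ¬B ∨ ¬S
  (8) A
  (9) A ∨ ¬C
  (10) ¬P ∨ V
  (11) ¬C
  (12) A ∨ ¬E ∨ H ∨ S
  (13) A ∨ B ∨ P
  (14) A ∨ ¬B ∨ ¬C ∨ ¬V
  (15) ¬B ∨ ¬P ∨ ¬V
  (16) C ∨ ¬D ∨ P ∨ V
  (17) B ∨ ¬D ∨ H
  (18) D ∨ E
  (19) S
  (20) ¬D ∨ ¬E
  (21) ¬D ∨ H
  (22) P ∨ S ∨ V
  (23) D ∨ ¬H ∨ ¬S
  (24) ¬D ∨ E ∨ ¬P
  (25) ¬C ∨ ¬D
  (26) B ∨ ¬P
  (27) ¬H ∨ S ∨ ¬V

D=T, V=T, E=F, C=F, P=F, A=T, S=T, H=T, B=T

Unit clause (A) forces A = True.
Unit clause (¬C) forces C = False.
Unit clause (S) forces S = True.
In (¬P ∨ ¬S) only ¬P is left, so P = False.
Try D = False:
  (C ∨ D ∨ H ∨ ¬S) forces H = True.
  clause (D ∨ ¬H ∨ ¬S) is falsified — backtrack.
So D = True.
  then (C ∨ ¬D ∨ P ∨ V) forces V = True.
  then (¬D ∨ ¬E) forces E = False.
  then (¬D ∨ H) forces H = True.
Set B = True.
All clauses satisfied.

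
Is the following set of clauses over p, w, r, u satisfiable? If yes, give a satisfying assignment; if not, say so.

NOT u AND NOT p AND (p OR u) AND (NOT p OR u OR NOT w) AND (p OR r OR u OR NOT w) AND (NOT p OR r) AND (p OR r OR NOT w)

Case p = True:
  Clause (NOT p) is falsified — contradiction.
Case p = False:
  (NOT u) forces u = False.
  Clause (p OR u) is falsified — contradiction.
Both cases fail, so the formula is unsatisfiable.

Unsatisfiable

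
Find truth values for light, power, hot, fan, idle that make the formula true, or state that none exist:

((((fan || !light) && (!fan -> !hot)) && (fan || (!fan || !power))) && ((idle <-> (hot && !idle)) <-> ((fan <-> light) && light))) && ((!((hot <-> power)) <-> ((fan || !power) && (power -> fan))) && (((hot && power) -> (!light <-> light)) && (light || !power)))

light=F, power=F, hot=T, fan=T, idle=T

  (((fan || !light) && (!fan -> !hot)) && (fan || (!fan || !power))) && ((idle <-> (hot && !idle)) <-> ((fan <-> light) && light)) = True
    ((fan || !light) && (!fan -> !hot)) && (fan || (!fan || !power)) = True
      (fan || !light) && (!fan -> !hot) = True
        fan || !light = True
          !light = True
        !fan -> !hot = True
          !fan = False
          !hot = False
      fan || (!fan || !power) = True
        !fan || !power = True
          !fan = False
          !power = True
    (idle <-> (hot && !idle)) <-> ((fan <-> light) && light) = True
      idle <-> (hot && !idle) = False
        hot && !idle = False
          !idle = False
      (fan <-> light) && light = False
        fan <-> light = False
  (!((hot <-> power)) <-> ((fan || !power) && (power -> fan))) && (((hot && power) -> (!light <-> light)) && (light || !power)) = True
    !((hot <-> power)) <-> ((fan || !power) && (power -> fan)) = True
      !((hot <-> power)) = True
        hot <-> power = False
      (fan || !power) && (power -> fan) = True
        fan || !power = True
          !power = True
        power -> fan = True
    ((hot && power) -> (!light <-> light)) && (light || !power) = True
      (hot && power) -> (!light <-> light) = True
        hot && power = False
        !light <-> light = False
          !light = True
      light || !power = True
        !power = True
Both conjuncts True, so the formula holds.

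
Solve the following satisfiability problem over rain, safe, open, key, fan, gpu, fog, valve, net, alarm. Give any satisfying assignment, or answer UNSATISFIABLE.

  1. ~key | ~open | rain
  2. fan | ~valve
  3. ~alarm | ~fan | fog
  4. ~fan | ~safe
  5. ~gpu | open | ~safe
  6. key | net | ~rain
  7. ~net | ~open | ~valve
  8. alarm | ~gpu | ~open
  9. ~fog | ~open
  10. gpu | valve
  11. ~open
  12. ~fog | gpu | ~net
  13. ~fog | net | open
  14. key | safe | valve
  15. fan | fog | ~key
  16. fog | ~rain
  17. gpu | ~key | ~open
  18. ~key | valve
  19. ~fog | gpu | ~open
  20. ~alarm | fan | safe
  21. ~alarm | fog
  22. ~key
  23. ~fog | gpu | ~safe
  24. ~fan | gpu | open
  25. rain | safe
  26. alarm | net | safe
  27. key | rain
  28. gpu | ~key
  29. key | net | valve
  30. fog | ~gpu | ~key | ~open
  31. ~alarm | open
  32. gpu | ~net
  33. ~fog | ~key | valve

Unit clause (~open) forces open = False.
Unit clause (~key) forces key = False.
In (key | rain) only rain is left, so rain = True.
In (~alarm | open) only ~alarm is left, so alarm = False.
In (key | net | ~rain) only net is left, so net = True.
In (fog | ~rain) only fog is left, so fog = True.
In (gpu | ~net) only gpu is left, so gpu = True.
In (~gpu | open | ~safe) only ~safe is left, so safe = False.
In (key | safe | valve) only valve is left, so valve = True.
In (fan | ~valve) only fan is left, so fan = True.
All clauses satisfied.

rain=T, safe=F, open=F, key=F, fan=T, gpu=T, fog=T, valve=T, net=T, alarm=F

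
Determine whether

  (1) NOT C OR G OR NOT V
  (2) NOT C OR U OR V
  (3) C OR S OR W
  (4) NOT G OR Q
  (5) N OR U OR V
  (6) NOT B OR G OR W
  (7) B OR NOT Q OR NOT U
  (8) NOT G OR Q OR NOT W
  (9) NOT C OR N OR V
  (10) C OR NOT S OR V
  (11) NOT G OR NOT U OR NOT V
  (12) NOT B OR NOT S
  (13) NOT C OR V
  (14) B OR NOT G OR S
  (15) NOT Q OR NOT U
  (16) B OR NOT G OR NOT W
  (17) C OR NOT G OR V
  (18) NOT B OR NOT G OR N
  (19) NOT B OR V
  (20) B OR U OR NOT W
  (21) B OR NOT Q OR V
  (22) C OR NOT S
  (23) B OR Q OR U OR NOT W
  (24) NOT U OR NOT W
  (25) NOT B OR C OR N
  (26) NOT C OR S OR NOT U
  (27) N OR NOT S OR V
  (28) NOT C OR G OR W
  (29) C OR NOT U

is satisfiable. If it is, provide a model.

N = True, V = True, B = True, G = False, S = False, W = True, C = False, Q = False, U = False

Set N = True.
Set V = True.
Set B = True.
  then (NOT B OR NOT S) forces S = False.
Set G = False.
  then (NOT C OR G OR NOT V) forces C = False.
  then (C OR S OR W) forces W = True.
  then (NOT U OR NOT W) forces U = False.
Set Q = False.
All clauses satisfied.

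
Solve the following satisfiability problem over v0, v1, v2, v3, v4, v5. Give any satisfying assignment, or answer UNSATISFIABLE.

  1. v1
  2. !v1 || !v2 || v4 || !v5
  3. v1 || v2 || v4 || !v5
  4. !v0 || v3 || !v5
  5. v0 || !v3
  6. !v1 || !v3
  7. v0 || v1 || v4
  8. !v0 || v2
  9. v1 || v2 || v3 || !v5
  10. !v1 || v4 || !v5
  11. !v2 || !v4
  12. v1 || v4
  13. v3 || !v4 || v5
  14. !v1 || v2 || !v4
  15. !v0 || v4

v0: False, v1: True, v2: True, v3: False, v4: False, v5: False

Unit clause (v1) forces v1 = True.
In (!v1 || !v3) only !v3 is left, so v3 = False.
Try v0 = True:
  (!v0 || v3 || !v5) forces v5 = False.
  (!v0 || v2) forces v2 = True.
  (!v2 || !v4) forces v4 = False.
  clause (!v0 || v4) is falsified — backtrack.
So v0 = False.
Set v2 = True.
  then (!v2 || !v4) forces v4 = False.
  then (!v1 || !v2 || v4 || !v5) forces v5 = False.
All clauses satisfied.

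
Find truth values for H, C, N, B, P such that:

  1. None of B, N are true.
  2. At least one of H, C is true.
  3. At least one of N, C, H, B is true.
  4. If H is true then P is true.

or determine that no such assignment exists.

H = True, C = False, N = False, B = False, P = True

  (1) {B, N}: 0 true — none ✓
  (2) {H, C}: 1 true — at least one ✓
  (3) {N, C, H, B}: 1 true — at least one ✓
  (4) H=T ⇒ P: T ✓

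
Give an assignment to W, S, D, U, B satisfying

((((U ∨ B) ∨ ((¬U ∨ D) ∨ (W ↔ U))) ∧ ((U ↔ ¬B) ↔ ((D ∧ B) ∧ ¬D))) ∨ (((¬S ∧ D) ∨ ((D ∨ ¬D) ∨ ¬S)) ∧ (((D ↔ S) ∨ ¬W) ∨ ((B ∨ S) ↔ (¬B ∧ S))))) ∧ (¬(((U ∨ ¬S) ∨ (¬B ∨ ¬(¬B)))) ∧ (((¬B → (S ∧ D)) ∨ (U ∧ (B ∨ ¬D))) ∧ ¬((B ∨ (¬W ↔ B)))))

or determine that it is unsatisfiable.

The formula is unsatisfiable.

The conjunct ¬(((U ∨ ¬S) ∨ (¬B ∨ ¬(¬B)))) is unsatisfiable on its own:
  S=F, U=F, B=F: evaluates to False.
  S=F, U=F, B=T: evaluates to False.
  S=F, U=T, B=F: evaluates to False.
  S=F, U=T, B=T: evaluates to False.
  S=T, U=F, B=F: evaluates to False.
  S=T, U=F, B=T: evaluates to False.
  S=T, U=T, B=F: evaluates to False.
  S=T, U=T, B=T: evaluates to False.
So the whole conjunction is unsatisfiable.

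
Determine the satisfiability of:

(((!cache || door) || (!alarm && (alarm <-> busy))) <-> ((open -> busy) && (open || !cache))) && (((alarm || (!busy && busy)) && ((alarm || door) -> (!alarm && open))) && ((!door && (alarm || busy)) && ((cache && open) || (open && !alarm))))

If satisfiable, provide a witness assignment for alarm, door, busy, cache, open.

Case alarm = True: the conjunct (alarm || door) -> (!alarm && open) becomes (True || door) -> (False && open) = False.
Case alarm = False: the formula simplifies to (((!cache || door) || !busy) <-> ((open -> busy) && (open || !cache))) && (((!busy && busy) && (door -> open)) && ((!door && busy) && ((cache && open) || open))).
  busy = True: the conjunct !busy is False.
  busy = False: the conjunct busy is False.
Both cases fail — unsatisfiable.

Unsatisfiable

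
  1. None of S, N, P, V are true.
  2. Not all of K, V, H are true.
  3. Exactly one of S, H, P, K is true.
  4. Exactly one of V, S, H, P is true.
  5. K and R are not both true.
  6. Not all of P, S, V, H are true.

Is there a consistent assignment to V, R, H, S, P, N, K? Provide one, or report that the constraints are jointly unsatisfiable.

V = False; R = False; H = True; S = False; P = False; N = False; K = False

  (1) {S, N, P, V}: 0 true — none ✓
  (2) {K, V, H}: 1/3 true — not all ✓
  (3) {S, H, P, K}: 1 true — exactly one ✓
  (4) {V, S, H, P}: 1 true — exactly one ✓
  (5) K=F, R=F — not both ✓
  (6) {P, S, V, H}: 1/4 true — not all ✓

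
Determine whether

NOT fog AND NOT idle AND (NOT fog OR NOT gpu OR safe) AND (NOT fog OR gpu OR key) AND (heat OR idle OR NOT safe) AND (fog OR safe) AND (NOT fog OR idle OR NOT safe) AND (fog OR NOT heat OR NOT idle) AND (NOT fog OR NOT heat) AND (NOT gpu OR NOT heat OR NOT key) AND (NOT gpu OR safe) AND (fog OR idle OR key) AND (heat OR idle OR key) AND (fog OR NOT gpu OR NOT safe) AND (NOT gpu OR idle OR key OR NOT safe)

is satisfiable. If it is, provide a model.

Unit clause (NOT fog) forces fog = False.
Unit clause (NOT idle) forces idle = False.
In (fog OR safe) only safe is left, so safe = True.
In (fog OR idle OR key) only key is left, so key = True.
In (fog OR NOT gpu OR NOT safe) only NOT gpu is left, so gpu = False.
In (heat OR idle OR NOT safe) only heat is left, so heat = True.
All clauses satisfied.

safe = True, gpu = False, fog = False, key = True, idle = False, heat = True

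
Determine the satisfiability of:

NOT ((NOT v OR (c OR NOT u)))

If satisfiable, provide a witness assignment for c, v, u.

c: False, v: True, u: True

  NOT ((NOT v OR (c OR NOT u))) = True
    NOT v OR (c OR NOT u) = False
      NOT v = False
      c OR NOT u = False
        NOT u = False
The formula evaluates to True.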